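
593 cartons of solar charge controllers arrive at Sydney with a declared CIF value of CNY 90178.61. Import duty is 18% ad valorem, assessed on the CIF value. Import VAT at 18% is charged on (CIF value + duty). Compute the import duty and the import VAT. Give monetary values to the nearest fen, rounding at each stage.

Import duty = 90178.61 × 18% = 16232.15
VAT base = CIF + duty = 90178.61 + 16232.15 = 106410.76
Import VAT = 106410.76 × 18% = 19153.94

Import duty: CNY 16232.15; import VAT: CNY 19153.94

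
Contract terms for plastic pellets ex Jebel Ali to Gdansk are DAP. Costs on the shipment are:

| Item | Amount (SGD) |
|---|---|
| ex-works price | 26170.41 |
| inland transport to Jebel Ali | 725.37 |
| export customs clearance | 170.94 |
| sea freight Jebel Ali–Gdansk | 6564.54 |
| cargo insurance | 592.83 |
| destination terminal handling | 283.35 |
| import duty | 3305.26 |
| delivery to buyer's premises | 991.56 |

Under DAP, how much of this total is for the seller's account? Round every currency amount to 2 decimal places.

Seller's account: SGD 35499.00

DAP: the seller bears all costs to the named destination except import duty and clearance.
Seller's account: goods 26170.41 + inland to port 725.37 + export clearance 170.94 + freight 6564.54 + insurance 592.83 + destination terminal 283.35 + delivery 991.56 = 35499.00
Buyer's account: duty 3305.26 = 3305.26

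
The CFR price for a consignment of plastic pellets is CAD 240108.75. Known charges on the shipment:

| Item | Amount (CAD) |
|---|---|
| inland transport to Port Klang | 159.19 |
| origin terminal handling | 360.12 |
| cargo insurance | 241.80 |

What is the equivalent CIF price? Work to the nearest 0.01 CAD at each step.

Not relevant to the conversion: inland to port, origin terminal — on the seller under both CFR and CIF; already in the CFR price and stays in the CIF price.
From CFR to CIF, the seller additionally bears: insurance.
CIF price = 240108.75 + 241.80 = 240350.55

CIF price: CAD 240350.55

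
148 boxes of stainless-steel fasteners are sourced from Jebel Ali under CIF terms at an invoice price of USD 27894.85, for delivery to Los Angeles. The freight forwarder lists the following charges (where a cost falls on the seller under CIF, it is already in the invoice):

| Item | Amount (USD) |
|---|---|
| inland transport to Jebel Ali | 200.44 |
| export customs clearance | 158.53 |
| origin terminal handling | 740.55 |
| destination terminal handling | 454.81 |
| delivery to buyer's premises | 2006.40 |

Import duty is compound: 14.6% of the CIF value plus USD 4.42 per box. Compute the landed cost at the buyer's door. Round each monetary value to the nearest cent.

Total landed cost: USD 35082.87

CIF: the seller pays costs through ocean freight and marine insurance to the destination port.
Already in the invoice (seller's account under CIF): inland to port, export clearance, origin terminal — exclude.
The CIF price already equals the CIF value: 27894.85
Ad valorem component: 27894.85 × 14.6% = 4072.65
Specific component: 148 × 4.42 = 654.16
Import duty = 4072.65 + 654.16 = 4726.81
Buyer bears: destination terminal 454.81 + delivery 2006.40 + duty 4726.81 = 7188.02
Landed cost = invoice 27894.85 + 7188.02 = 35082.87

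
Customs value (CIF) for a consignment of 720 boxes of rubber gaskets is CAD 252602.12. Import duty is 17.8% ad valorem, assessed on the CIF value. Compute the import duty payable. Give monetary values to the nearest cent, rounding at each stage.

Import duty = 252602.12 × 17.8% = 44963.18

Import duty: CAD 44963.18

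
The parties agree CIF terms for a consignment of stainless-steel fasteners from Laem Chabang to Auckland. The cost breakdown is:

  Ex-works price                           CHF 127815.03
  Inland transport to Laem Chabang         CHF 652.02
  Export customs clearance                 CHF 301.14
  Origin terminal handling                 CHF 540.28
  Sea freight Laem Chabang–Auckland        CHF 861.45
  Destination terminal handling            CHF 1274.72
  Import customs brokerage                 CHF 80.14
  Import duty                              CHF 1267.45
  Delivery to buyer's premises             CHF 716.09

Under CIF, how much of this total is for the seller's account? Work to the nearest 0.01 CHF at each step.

Seller's account: CHF 130169.92

CIF: the seller pays costs through ocean freight and marine insurance to the destination port.
Seller's account: goods 127815.03 + inland to port 652.02 + export clearance 301.14 + origin terminal 540.28 + freight 861.45 = 130169.92
Buyer's account: destination terminal 1274.72 + brokerage 80.14 + duty 1267.45 + delivery 716.09 = 3338.40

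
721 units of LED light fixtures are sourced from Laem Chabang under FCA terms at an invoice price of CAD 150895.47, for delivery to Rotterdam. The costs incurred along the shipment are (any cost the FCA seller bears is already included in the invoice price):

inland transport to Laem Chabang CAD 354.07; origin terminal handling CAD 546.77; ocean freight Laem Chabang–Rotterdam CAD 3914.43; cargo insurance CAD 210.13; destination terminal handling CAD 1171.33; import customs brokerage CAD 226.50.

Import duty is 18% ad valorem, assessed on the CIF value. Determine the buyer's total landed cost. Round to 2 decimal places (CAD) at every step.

Total landed cost: CAD 184966.65

FCA: the seller delivers export-cleared goods to the carrier; the buyer bears costs from that point.
Already in the invoice (seller's account under FCA): inland to port — exclude.
CIF value = FCA price + origin terminal + freight + insurance = 150895.47 + 546.77 + 3914.43 + 210.13 = 155566.80
Import duty = 155566.80 × 18% = 28002.02
Buyer bears: origin terminal 546.77 + freight 3914.43 + insurance 210.13 + destination terminal 1171.33 + brokerage 226.50 + duty 28002.02 = 34071.18
Landed cost = invoice 150895.47 + 34071.18 = 184966.65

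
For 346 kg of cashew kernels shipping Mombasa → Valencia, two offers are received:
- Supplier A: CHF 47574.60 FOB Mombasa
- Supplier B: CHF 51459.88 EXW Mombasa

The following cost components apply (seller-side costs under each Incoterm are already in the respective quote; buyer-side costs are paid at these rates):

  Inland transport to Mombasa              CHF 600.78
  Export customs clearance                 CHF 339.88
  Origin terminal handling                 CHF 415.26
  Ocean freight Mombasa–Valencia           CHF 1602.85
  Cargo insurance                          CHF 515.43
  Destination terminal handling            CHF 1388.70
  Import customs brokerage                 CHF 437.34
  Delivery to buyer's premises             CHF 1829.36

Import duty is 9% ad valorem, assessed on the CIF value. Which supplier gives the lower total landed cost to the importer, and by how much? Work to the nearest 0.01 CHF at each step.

Supplier A (FOB):
CIF value = FOB price + freight + insurance = 47574.60 + 1602.85 + 515.43 = 49692.88
Import duty = 49692.88 × 9% = 4472.36
Buyer bears (A): 1602.85 + 515.43 + 1388.70 + 437.34 + 1829.36 = 5773.68
Landed cost (A) = invoice 47574.60 + 5773.68 + duty 4472.36 = 57820.64
Supplier B (EXW):
CIF value = EXW price + inland to port + export clearance + origin terminal + freight + insurance = 51459.88 + 600.78 + 339.88 + 415.26 + 1602.85 + 515.43 = 54934.08
Import duty = 54934.08 × 9% = 4944.07
Buyer bears (B): 600.78 + 339.88 + 415.26 + 1602.85 + 515.43 + 1388.70 + 437.34 + 1829.36 = 7129.60
Landed cost (B) = invoice 51459.88 + 7129.60 + duty 4944.07 = 63533.55
Difference = |57820.64 − 63533.55| = 5712.91

Supplier A is cheaper by CHF 5712.91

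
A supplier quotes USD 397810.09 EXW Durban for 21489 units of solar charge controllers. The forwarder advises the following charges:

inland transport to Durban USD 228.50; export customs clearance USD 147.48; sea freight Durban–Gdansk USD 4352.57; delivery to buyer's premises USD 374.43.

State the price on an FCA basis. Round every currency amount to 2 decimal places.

FCA price: USD 398186.07

Not relevant to the conversion: freight, delivery — on the buyer under both terms; not part of either seller's price.
From EXW to FCA, the seller additionally bears: inland to port, export clearance.
FCA price = 397810.09 + 228.50 + 147.48 = 398186.07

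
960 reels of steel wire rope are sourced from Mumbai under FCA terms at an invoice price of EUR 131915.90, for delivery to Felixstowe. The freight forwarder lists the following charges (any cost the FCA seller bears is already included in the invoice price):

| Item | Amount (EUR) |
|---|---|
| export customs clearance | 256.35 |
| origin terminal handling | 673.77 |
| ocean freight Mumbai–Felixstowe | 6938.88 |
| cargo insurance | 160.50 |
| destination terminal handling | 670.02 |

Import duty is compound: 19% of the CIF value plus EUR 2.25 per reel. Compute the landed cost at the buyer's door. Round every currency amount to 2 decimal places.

FCA: the seller delivers export-cleared goods to the carrier; the buyer bears costs from that point.
Already in the invoice (seller's account under FCA): export clearance — exclude.
CIF value = FCA price + origin terminal + freight + insurance = 131915.90 + 673.77 + 6938.88 + 160.50 = 139689.05
Ad valorem component: 139689.05 × 19% = 26540.92
Specific component: 960 × 2.25 = 2160.00
Import duty = 26540.92 + 2160.00 = 28700.92
Buyer bears: origin terminal 673.77 + freight 6938.88 + insurance 160.50 + destination terminal 670.02 + duty 28700.92 = 37144.09
Landed cost = invoice 131915.90 + 37144.09 = 169059.99

Total landed cost: EUR 169059.99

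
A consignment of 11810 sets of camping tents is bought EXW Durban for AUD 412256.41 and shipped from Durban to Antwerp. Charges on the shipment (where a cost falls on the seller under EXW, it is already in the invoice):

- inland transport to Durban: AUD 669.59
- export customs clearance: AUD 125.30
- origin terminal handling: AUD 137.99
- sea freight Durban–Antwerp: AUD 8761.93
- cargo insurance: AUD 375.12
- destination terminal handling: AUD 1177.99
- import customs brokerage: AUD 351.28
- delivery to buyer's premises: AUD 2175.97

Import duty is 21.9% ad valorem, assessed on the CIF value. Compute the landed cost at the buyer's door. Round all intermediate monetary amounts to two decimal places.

Total landed cost: AUD 518521.05

EXW: the seller makes goods available at their premises; the buyer bears all onward costs.
CIF value = EXW price + inland to port + export clearance + origin terminal + freight + insurance = 412256.41 + 669.59 + 125.30 + 137.99 + 8761.93 + 375.12 = 422326.34
Import duty = 422326.34 × 21.9% = 92489.47
Buyer bears: inland to port 669.59 + export clearance 125.30 + origin terminal 137.99 + freight 8761.93 + insurance 375.12 + destination terminal 1177.99 + brokerage 351.28 + delivery 2175.97 + duty 92489.47 = 106264.64
Landed cost = invoice 412256.41 + 106264.64 = 518521.05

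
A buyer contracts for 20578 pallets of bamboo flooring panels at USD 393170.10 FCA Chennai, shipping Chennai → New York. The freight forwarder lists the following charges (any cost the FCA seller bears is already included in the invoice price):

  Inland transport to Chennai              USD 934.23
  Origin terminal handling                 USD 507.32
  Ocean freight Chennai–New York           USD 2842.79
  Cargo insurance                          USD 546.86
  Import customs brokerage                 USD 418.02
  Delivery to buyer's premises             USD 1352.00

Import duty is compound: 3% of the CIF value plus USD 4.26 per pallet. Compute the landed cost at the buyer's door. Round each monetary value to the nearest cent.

FCA: the seller delivers export-cleared goods to the carrier; the buyer bears costs from that point.
Already in the invoice (seller's account under FCA): inland to port — exclude.
CIF value = FCA price + origin terminal + freight + insurance = 393170.10 + 507.32 + 2842.79 + 546.86 = 397067.07
Ad valorem component: 397067.07 × 3% = 11912.01
Specific component: 20578 × 4.26 = 87662.28
Import duty = 11912.01 + 87662.28 = 99574.29
Buyer bears: origin terminal 507.32 + freight 2842.79 + insurance 546.86 + brokerage 418.02 + delivery 1352.00 + duty 99574.29 = 105241.28
Landed cost = invoice 393170.10 + 105241.28 = 498411.38

Total landed cost: USD 498411.38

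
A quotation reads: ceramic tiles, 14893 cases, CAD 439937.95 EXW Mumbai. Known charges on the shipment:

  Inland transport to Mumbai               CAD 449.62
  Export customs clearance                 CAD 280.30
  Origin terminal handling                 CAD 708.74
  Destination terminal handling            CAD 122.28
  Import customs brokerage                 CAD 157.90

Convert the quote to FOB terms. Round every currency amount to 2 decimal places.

Not relevant to the conversion: destination terminal, brokerage — on the buyer under both terms; not part of either seller's price.
From EXW to FOB, the seller additionally bears: inland to port, export clearance, origin terminal.
FOB price = 439937.95 + 449.62 + 280.30 + 708.74 = 441376.61

FOB price: CAD 441376.61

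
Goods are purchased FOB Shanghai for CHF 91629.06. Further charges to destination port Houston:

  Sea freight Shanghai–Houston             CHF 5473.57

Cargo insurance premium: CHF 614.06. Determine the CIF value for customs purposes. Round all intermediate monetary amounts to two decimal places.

CIF value: CHF 97716.69

CIF = FOB price + freight + insurance
CIF = 91629.06 + 5473.57 + 614.06 = 97716.69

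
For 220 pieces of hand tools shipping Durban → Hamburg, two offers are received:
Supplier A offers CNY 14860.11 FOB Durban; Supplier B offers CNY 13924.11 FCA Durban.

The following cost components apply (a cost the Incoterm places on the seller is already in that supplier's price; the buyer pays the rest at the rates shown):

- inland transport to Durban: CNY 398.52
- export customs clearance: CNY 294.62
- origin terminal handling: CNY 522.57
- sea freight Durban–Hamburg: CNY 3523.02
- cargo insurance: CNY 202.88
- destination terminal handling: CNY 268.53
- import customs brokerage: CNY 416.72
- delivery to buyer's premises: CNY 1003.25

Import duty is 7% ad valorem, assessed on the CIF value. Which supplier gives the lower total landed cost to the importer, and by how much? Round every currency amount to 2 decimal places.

Supplier A (FOB):
CIF value = FOB price + freight + insurance = 14860.11 + 3523.02 + 202.88 = 18586.01
Import duty = 18586.01 × 7% = 1301.02
Buyer bears (A): 3523.02 + 202.88 + 268.53 + 416.72 + 1003.25 = 5414.40
Landed cost (A) = invoice 14860.11 + 5414.40 + duty 1301.02 = 21575.53
Supplier B (FCA):
CIF value = FCA price + origin terminal + freight + insurance = 13924.11 + 522.57 + 3523.02 + 202.88 = 18172.58
Import duty = 18172.58 × 7% = 1272.08
Buyer bears (B): 522.57 + 3523.02 + 202.88 + 268.53 + 416.72 + 1003.25 = 5936.97
Landed cost (B) = invoice 13924.11 + 5936.97 + duty 1272.08 = 21133.16
Difference = |21575.53 − 21133.16| = 442.37

Supplier B is cheaper by CNY 442.37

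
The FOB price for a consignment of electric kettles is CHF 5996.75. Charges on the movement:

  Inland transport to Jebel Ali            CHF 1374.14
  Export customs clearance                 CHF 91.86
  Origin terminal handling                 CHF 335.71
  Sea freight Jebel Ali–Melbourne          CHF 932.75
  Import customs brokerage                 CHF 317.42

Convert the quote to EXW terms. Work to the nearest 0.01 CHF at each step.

Not relevant to the conversion: freight, brokerage — on the buyer under both terms; not part of either seller's price.
From FOB to EXW, the seller no longer bears: inland to port, export clearance, origin terminal.
EXW price = 5996.75 − 1374.14 − 91.86 − 335.71 = 4195.04

EXW price: CHF 4195.04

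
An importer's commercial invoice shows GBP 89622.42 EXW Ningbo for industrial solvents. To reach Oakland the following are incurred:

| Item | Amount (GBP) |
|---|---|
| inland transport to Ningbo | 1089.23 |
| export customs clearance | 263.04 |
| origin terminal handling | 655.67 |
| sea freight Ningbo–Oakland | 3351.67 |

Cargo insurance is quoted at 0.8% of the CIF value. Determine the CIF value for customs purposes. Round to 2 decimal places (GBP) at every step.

Let C be the CIF value. C = EXW price + pre-shipment costs + freight + 0.8% × C
C − 0.8% × C = 89622.42 + 1089.23 + 263.04 + 655.67 + 3351.67
0.992 × C = 94982.03
C = 94982.03 / 0.992 = 95748.01
Insurance premium = 0.8% × 95748.01 = 765.98

CIF value: GBP 95748.01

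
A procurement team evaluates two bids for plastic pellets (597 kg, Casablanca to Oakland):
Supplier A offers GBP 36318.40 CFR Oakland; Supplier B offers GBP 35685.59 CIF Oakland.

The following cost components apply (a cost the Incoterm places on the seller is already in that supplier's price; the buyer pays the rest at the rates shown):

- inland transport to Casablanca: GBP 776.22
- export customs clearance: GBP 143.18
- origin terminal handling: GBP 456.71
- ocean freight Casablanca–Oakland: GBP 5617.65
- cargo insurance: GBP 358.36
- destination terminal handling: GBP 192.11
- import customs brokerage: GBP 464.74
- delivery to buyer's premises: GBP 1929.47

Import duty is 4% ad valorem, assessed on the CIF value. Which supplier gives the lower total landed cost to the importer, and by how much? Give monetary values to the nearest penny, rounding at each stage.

Supplier B is cheaper by GBP 1030.82

Supplier A (CFR):
CIF value = CFR price + insurance = 36318.40 + 358.36 = 36676.76
Import duty = 36676.76 × 4% = 1467.07
Buyer bears (A): 358.36 + 192.11 + 464.74 + 1929.47 = 2944.68
Landed cost (A) = invoice 36318.40 + 2944.68 + duty 1467.07 = 40730.15
Supplier B (CIF):
The CIF price already equals the CIF value: 35685.59
Import duty = 35685.59 × 4% = 1427.42
Buyer bears (B): 192.11 + 464.74 + 1929.47 = 2586.32
Landed cost (B) = invoice 35685.59 + 2586.32 + duty 1427.42 = 39699.33
Difference = |40730.15 − 39699.33| = 1030.82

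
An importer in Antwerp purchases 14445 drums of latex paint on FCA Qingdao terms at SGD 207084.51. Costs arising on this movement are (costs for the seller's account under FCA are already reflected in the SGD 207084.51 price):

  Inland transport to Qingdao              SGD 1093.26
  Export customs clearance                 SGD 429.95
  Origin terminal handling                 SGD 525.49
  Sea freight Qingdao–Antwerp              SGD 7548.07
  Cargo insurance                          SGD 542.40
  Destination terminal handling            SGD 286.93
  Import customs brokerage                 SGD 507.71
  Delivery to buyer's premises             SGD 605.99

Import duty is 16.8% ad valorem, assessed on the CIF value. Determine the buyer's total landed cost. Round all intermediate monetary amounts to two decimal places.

FCA: the seller delivers export-cleared goods to the carrier; the buyer bears costs from that point.
Already in the invoice (seller's account under FCA): inland to port, export clearance — exclude.
CIF value = FCA price + origin terminal + freight + insurance = 207084.51 + 525.49 + 7548.07 + 542.40 = 215700.47
Import duty = 215700.47 × 16.8% = 36237.68
Buyer bears: origin terminal 525.49 + freight 7548.07 + insurance 542.40 + destination terminal 286.93 + brokerage 507.71 + delivery 605.99 + duty 36237.68 = 46254.27
Landed cost = invoice 207084.51 + 46254.27 = 253338.78

Total landed cost: SGD 253338.78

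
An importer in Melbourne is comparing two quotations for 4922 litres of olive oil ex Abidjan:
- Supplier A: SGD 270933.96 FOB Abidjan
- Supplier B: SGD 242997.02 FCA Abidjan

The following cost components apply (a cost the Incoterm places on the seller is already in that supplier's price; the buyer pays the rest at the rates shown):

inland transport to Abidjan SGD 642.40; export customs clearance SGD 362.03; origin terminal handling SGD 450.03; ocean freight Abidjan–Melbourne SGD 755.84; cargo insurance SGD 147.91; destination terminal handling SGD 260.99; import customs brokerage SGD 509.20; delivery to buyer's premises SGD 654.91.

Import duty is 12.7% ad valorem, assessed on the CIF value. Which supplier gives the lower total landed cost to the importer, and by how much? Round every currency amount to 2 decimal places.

Supplier B is cheaper by SGD 30977.75

Supplier A (FOB):
CIF value = FOB price + freight + insurance = 270933.96 + 755.84 + 147.91 = 271837.71
Import duty = 271837.71 × 12.7% = 34523.39
Buyer bears (A): 755.84 + 147.91 + 260.99 + 509.20 + 654.91 = 2328.85
Landed cost (A) = invoice 270933.96 + 2328.85 + duty 34523.39 = 307786.20
Supplier B (FCA):
CIF value = FCA price + origin terminal + freight + insurance = 242997.02 + 450.03 + 755.84 + 147.91 = 244350.80
Import duty = 244350.80 × 12.7% = 31032.55
Buyer bears (B): 450.03 + 755.84 + 147.91 + 260.99 + 509.20 + 654.91 = 2778.88
Landed cost (B) = invoice 242997.02 + 2778.88 + duty 31032.55 = 276808.45
Difference = |307786.20 − 276808.45| = 30977.75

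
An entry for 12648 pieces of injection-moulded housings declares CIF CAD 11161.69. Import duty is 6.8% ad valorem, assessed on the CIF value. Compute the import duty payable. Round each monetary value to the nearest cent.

Import duty = 11161.69 × 6.8% = 758.99

Import duty: CAD 758.99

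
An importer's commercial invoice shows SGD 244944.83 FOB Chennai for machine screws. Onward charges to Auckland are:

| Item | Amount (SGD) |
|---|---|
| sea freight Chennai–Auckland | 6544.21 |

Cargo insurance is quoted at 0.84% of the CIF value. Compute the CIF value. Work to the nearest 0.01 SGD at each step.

Let C be the CIF value. C = FOB price + freight + 0.84% × C
C − 0.84% × C = 244944.83 + 6544.21
0.9916 × C = 251489.04
C = 251489.04 / 0.9916 = 253619.44
Insurance premium = 0.84% × 253619.44 = 2130.40

CIF value: SGD 253619.44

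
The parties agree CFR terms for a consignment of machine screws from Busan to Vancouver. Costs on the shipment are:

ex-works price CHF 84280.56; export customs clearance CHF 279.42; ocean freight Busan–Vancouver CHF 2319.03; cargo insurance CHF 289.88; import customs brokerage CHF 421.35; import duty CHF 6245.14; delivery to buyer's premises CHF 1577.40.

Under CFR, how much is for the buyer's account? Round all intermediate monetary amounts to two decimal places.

Buyer's account: CHF 8533.77

CFR: the seller pays costs through ocean freight to the destination port, but not insurance.
Seller's account: goods 84280.56 + export clearance 279.42 + freight 2319.03 = 86879.01
Buyer's account: insurance 289.88 + brokerage 421.35 + duty 6245.14 + delivery 1577.40 = 8533.77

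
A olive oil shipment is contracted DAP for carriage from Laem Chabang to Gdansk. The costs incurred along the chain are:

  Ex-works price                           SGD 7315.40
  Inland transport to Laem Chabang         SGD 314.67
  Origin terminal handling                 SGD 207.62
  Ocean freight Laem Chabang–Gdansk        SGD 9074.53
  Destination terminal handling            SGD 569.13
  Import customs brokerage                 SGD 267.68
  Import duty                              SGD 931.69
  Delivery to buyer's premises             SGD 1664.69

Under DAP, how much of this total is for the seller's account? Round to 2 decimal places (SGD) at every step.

Seller's account: SGD 19146.04

DAP: the seller bears all costs to the named destination except import duty and clearance.
Seller's account: goods 7315.40 + inland to port 314.67 + origin terminal 207.62 + freight 9074.53 + destination terminal 569.13 + delivery 1664.69 = 19146.04
Buyer's account: brokerage 267.68 + duty 931.69 = 1199.37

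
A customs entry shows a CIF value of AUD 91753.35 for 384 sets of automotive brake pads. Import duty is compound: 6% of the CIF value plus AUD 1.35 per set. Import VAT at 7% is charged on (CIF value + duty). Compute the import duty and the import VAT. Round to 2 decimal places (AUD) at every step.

Ad valorem component: 91753.35 × 6% = 5505.20
Specific component: 384 × 1.35 = 518.40
Import duty = 5505.20 + 518.40 = 6023.60
VAT base = CIF + duty = 91753.35 + 6023.60 = 97776.95
Import VAT = 97776.95 × 7% = 6844.39

Import duty: AUD 6023.60; import VAT: AUD 6844.39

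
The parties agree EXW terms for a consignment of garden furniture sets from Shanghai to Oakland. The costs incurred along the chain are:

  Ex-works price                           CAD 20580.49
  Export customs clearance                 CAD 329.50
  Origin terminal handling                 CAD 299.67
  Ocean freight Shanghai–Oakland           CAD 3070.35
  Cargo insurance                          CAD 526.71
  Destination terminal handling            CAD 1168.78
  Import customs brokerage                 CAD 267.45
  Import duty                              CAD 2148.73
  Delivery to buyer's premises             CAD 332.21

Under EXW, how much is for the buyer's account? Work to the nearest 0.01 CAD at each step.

EXW: the seller makes goods available at their premises; the buyer bears all onward costs.
Seller's account: goods 20580.49 = 20580.49
Buyer's account: export clearance 329.50 + origin terminal 299.67 + freight 3070.35 + insurance 526.71 + destination terminal 1168.78 + brokerage 267.45 + duty 2148.73 + delivery 332.21 = 8143.40

Buyer's account: CAD 8143.40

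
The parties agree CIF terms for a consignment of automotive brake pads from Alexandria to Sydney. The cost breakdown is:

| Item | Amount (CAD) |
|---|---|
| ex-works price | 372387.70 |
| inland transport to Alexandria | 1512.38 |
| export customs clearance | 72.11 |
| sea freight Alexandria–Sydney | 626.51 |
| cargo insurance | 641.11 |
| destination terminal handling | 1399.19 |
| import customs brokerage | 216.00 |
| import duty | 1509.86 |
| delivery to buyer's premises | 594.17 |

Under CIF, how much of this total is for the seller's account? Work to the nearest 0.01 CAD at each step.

CIF: the seller pays costs through ocean freight and marine insurance to the destination port.
Seller's account: goods 372387.70 + inland to port 1512.38 + export clearance 72.11 + freight 626.51 + insurance 641.11 = 375239.81
Buyer's account: destination terminal 1399.19 + brokerage 216.00 + duty 1509.86 + delivery 594.17 = 3719.22

Seller's account: CAD 375239.81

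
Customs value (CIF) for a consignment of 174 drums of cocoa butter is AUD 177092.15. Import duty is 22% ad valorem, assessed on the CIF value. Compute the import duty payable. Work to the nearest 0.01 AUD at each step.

Import duty = 177092.15 × 22% = 38960.27

Import duty: AUD 38960.27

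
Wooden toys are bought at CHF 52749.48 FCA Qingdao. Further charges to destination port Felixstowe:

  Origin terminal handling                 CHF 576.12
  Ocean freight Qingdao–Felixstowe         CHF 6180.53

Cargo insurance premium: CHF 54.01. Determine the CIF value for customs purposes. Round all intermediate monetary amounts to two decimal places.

CIF = FCA price + pre-shipment costs + freight + insurance
CIF = 52749.48 + 576.12 + 6180.53 + 54.01 = 59560.14

CIF value: CHF 59560.14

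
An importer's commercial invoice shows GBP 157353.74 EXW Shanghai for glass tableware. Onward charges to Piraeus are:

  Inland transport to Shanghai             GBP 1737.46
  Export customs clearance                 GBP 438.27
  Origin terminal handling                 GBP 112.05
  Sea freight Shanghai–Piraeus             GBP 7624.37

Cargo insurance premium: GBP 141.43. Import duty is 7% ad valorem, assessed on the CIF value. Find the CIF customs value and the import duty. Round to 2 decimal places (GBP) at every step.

CIF = EXW price + pre-shipment costs + freight + insurance
CIF = 157353.74 + 1737.46 + 438.27 + 112.05 + 7624.37 + 141.43 = 167407.32
Import duty = 167407.32 × 7% = 11718.51

CIF value: GBP 167407.32; import duty: GBP 11718.51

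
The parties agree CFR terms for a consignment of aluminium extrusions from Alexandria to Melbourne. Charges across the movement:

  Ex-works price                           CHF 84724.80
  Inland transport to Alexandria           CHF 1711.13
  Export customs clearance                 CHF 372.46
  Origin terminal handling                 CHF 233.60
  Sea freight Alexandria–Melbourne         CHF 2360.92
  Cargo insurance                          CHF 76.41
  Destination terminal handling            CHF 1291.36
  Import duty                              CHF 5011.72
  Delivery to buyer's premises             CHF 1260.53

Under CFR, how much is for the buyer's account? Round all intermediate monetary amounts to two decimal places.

Buyer's account: CHF 7640.02

CFR: the seller pays costs through ocean freight to the destination port, but not insurance.
Seller's account: goods 84724.80 + inland to port 1711.13 + export clearance 372.46 + origin terminal 233.60 + freight 2360.92 = 89402.91
Buyer's account: insurance 76.41 + destination terminal 1291.36 + duty 5011.72 + delivery 1260.53 = 7640.02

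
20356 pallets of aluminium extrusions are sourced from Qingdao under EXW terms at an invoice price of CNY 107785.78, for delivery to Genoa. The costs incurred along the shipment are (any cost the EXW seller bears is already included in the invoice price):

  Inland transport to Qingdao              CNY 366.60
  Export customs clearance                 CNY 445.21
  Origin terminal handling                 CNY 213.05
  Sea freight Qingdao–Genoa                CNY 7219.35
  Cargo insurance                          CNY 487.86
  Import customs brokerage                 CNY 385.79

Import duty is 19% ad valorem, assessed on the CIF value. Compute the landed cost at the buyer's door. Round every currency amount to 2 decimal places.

EXW: the seller makes goods available at their premises; the buyer bears all onward costs.
CIF value = EXW price + inland to port + export clearance + origin terminal + freight + insurance = 107785.78 + 366.60 + 445.21 + 213.05 + 7219.35 + 487.86 = 116517.85
Import duty = 116517.85 × 19% = 22138.39
Buyer bears: inland to port 366.60 + export clearance 445.21 + origin terminal 213.05 + freight 7219.35 + insurance 487.86 + brokerage 385.79 + duty 22138.39 = 31256.25
Landed cost = invoice 107785.78 + 31256.25 = 139042.03

Total landed cost: CNY 139042.03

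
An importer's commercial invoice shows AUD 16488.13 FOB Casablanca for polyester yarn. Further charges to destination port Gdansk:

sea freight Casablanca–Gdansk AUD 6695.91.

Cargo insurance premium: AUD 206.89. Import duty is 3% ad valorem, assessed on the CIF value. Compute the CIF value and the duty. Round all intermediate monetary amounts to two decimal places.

CIF value: AUD 23390.93; import duty: AUD 701.73

CIF = FOB price + freight + insurance
CIF = 16488.13 + 6695.91 + 206.89 = 23390.93
Import duty = 23390.93 × 3% = 701.73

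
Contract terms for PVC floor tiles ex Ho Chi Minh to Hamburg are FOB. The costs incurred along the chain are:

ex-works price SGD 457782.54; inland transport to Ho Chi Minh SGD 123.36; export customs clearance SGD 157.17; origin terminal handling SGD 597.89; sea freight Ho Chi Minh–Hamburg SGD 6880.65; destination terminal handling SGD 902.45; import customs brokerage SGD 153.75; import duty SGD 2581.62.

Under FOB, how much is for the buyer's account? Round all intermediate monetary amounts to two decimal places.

Buyer's account: SGD 10518.47

FOB: the seller bears costs until goods are on board at the origin port; the buyer bears freight, insurance and all costs thereafter.
Seller's account: goods 457782.54 + inland to port 123.36 + export clearance 157.17 + origin terminal 597.89 = 458660.96
Buyer's account: freight 6880.65 + destination terminal 902.45 + brokerage 153.75 + duty 2581.62 = 10518.47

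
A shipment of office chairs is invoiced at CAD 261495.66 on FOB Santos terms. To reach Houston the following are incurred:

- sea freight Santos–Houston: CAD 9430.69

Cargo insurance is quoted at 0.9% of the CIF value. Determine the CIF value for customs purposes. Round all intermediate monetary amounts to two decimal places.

Let C be the CIF value. C = FOB price + freight + 0.9% × C
C − 0.9% × C = 261495.66 + 9430.69
0.991 × C = 270926.35
C = 270926.35 / 0.991 = 273386.83
Insurance premium = 0.9% × 273386.83 = 2460.48

CIF value: CAD 273386.83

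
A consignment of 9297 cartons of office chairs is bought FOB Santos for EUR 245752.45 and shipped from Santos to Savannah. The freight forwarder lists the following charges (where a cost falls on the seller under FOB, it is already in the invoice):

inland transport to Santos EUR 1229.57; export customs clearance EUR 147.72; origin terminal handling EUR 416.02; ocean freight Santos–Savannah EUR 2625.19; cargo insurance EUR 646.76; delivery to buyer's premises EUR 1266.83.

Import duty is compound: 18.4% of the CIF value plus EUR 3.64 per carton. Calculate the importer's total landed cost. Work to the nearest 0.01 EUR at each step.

FOB: the seller bears costs until goods are on board at the origin port; the buyer bears freight, insurance and all costs thereafter.
Already in the invoice (seller's account under FOB): inland to port, export clearance, origin terminal — exclude.
CIF value = FOB price + freight + insurance = 245752.45 + 2625.19 + 646.76 = 249024.40
Ad valorem component: 249024.40 × 18.4% = 45820.49
Specific component: 9297 × 3.64 = 33841.08
Import duty = 45820.49 + 33841.08 = 79661.57
Buyer bears: freight 2625.19 + insurance 646.76 + delivery 1266.83 + duty 79661.57 = 84200.35
Landed cost = invoice 245752.45 + 84200.35 = 329952.80

Total landed cost: EUR 329952.80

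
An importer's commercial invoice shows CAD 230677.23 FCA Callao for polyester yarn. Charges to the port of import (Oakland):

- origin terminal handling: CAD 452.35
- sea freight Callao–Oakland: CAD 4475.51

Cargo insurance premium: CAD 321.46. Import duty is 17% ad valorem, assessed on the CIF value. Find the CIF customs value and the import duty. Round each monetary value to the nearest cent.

CIF value: CAD 235926.55; import duty: CAD 40107.51

CIF = FCA price + pre-shipment costs + freight + insurance
CIF = 230677.23 + 452.35 + 4475.51 + 321.46 = 235926.55
Import duty = 235926.55 × 17% = 40107.51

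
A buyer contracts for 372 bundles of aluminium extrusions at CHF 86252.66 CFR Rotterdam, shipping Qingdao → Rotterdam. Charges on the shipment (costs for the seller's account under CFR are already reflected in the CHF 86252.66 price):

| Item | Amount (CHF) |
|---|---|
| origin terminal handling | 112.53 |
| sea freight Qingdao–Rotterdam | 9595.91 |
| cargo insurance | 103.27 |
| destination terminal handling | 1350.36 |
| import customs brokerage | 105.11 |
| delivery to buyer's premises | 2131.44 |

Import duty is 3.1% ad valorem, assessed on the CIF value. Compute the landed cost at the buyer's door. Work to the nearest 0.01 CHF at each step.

Total landed cost: CHF 92619.87

CFR: the seller pays costs through ocean freight to the destination port, but not insurance.
Already in the invoice (seller's account under CFR): origin terminal, freight — exclude.
CIF value = CFR price + insurance = 86252.66 + 103.27 = 86355.93
Import duty = 86355.93 × 3.1% = 2677.03
Buyer bears: insurance 103.27 + destination terminal 1350.36 + brokerage 105.11 + delivery 2131.44 + duty 2677.03 = 6367.21
Landed cost = invoice 86252.66 + 6367.21 = 92619.87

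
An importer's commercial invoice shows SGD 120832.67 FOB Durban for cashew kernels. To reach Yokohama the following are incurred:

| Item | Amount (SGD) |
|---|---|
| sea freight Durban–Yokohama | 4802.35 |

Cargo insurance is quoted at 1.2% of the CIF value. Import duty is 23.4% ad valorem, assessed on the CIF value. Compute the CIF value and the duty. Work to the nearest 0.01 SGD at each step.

Let C be the CIF value. C = FOB price + freight + 1.2% × C
C − 1.2% × C = 120832.67 + 4802.35
0.988 × C = 125635.02
C = 125635.02 / 0.988 = 127160.95
Insurance premium = 1.2% × 127160.95 = 1525.93
Import duty = 127160.95 × 23.4% = 29755.66

CIF value: SGD 127160.95; import duty: SGD 29755.66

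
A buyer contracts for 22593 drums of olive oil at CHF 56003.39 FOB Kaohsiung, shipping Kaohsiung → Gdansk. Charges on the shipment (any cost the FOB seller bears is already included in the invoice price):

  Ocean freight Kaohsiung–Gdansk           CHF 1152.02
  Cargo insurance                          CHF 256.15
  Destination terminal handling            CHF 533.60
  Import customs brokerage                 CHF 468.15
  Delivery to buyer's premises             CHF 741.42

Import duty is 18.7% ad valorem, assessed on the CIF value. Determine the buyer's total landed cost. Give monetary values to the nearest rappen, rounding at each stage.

FOB: the seller bears costs until goods are on board at the origin port; the buyer bears freight, insurance and all costs thereafter.
CIF value = FOB price + freight + insurance = 56003.39 + 1152.02 + 256.15 = 57411.56
Import duty = 57411.56 × 18.7% = 10735.96
Buyer bears: freight 1152.02 + insurance 256.15 + destination terminal 533.60 + brokerage 468.15 + delivery 741.42 + duty 10735.96 = 13887.30
Landed cost = invoice 56003.39 + 13887.30 = 69890.69

Total landed cost: CHF 69890.69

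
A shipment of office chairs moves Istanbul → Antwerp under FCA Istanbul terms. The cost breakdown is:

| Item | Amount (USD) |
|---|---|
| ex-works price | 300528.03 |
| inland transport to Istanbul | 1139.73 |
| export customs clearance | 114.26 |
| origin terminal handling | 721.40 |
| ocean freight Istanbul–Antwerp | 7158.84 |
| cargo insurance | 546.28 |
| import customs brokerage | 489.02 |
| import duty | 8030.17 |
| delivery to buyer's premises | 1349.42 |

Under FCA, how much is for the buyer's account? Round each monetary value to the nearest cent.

Buyer's account: USD 18295.13

FCA: the seller delivers export-cleared goods to the carrier; the buyer bears costs from that point.
Seller's account: goods 300528.03 + inland to port 1139.73 + export clearance 114.26 = 301782.02
Buyer's account: origin terminal 721.40 + freight 7158.84 + insurance 546.28 + brokerage 489.02 + duty 8030.17 + delivery 1349.42 = 18295.13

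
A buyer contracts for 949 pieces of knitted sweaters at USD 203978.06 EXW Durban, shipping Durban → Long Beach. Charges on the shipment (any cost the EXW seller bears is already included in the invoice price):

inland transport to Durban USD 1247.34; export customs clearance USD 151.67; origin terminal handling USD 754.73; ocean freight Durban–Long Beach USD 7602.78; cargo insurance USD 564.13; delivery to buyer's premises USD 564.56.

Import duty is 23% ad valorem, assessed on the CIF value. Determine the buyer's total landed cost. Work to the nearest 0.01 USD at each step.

EXW: the seller makes goods available at their premises; the buyer bears all onward costs.
CIF value = EXW price + inland to port + export clearance + origin terminal + freight + insurance = 203978.06 + 1247.34 + 151.67 + 754.73 + 7602.78 + 564.13 = 214298.71
Import duty = 214298.71 × 23% = 49288.70
Buyer bears: inland to port 1247.34 + export clearance 151.67 + origin terminal 754.73 + freight 7602.78 + insurance 564.13 + delivery 564.56 + duty 49288.70 = 60173.91
Landed cost = invoice 203978.06 + 60173.91 = 264151.97

Total landed cost: USD 264151.97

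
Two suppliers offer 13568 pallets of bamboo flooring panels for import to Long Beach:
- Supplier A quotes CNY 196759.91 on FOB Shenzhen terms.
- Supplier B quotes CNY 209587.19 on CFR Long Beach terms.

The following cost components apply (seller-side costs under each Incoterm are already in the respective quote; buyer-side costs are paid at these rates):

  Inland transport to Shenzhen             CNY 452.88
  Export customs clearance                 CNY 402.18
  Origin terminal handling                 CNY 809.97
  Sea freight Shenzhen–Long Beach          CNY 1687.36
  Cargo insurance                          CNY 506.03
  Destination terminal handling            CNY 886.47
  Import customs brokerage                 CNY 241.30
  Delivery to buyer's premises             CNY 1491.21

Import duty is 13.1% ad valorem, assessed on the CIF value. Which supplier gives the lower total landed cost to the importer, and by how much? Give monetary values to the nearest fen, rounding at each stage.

Supplier A (FOB):
CIF value = FOB price + freight + insurance = 196759.91 + 1687.36 + 506.03 = 198953.30
Import duty = 198953.30 × 13.1% = 26062.88
Buyer bears (A): 1687.36 + 506.03 + 886.47 + 241.30 + 1491.21 = 4812.37
Landed cost (A) = invoice 196759.91 + 4812.37 + duty 26062.88 = 227635.16
Supplier B (CFR):
CIF value = CFR price + insurance = 209587.19 + 506.03 = 210093.22
Import duty = 210093.22 × 13.1% = 27522.21
Buyer bears (B): 506.03 + 886.47 + 241.30 + 1491.21 = 3125.01
Landed cost (B) = invoice 209587.19 + 3125.01 + duty 27522.21 = 240234.41
Difference = |227635.16 − 240234.41| = 12599.25

Supplier A is cheaper by CNY 12599.25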